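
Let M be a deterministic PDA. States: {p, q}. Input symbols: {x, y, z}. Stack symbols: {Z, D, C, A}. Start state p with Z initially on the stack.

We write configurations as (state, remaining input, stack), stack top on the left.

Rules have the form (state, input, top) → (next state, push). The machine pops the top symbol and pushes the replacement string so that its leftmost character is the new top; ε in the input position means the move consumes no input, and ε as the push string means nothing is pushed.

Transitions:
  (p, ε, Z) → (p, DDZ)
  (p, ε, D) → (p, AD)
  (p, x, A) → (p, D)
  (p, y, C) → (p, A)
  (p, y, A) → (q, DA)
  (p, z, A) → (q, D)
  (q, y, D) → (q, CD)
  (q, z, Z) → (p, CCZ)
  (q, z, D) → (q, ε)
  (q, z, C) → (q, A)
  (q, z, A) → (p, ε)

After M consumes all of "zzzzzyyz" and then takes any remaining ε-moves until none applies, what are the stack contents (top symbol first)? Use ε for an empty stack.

ACZ

(p, zzzzzyyz, Z)
  ε-move, top Z: go to p, push DDZ → (p, zzzzzyyz, DDZ)
  ε-move, top D: go to p, push AD → (p, zzzzzyyz, ADDZ)
  read z, top A: go to q, push D → (q, zzzzyyz, DDDZ)
  read z, top D: go to q, push ε → (q, zzzyyz, DDZ)
  read z, top D: go to q, push ε → (q, zzyyz, DZ)
  read z, top D: go to q, push ε → (q, zyyz, Z)
  read z, top Z: go to p, push CCZ → (p, yyz, CCZ)
  read y, top C: go to p, push A → (p, yz, ACZ)
  read y, top A: go to q, push DA → (q, z, DACZ)
  read z, top D: go to q, push ε → (q, ε, ACZ)
All input consumed in state q with stack ACZ.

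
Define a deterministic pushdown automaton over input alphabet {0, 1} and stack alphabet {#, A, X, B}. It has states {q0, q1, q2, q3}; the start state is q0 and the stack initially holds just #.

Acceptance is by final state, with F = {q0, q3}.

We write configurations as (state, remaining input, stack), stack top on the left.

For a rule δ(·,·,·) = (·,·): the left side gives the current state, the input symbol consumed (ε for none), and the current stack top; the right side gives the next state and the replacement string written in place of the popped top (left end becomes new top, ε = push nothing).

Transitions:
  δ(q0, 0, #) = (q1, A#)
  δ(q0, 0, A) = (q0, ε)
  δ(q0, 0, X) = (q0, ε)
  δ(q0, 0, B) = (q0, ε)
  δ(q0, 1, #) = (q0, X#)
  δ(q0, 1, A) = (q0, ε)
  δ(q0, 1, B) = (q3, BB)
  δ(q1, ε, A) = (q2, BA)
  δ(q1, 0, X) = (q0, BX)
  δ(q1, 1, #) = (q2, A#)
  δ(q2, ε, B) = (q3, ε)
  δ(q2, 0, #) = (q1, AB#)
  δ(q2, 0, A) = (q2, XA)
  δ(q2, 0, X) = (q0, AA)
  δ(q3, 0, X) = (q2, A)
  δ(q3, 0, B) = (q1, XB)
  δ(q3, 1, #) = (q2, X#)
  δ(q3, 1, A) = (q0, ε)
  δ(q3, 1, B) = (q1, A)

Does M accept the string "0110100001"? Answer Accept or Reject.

Reject

(q0, 0110100001, #) ⊢ (q1, 110100001, A#) ⊢ (q2, 110100001, BA#) ⊢ (q3, 110100001, A#) ⊢ (q0, 10100001, #) ⊢ (q0, 0100001, X#) ⊢ (q0, 100001, #) ⊢ (q0, 00001, X#) ⊢ (q0, 0001, #) ⊢ (q1, 001, A#) ⊢ (q2, 001, BA#) ⊢ (q3, 001, A#)
No transition applies at (q3, 001, A#); input not fully consumed.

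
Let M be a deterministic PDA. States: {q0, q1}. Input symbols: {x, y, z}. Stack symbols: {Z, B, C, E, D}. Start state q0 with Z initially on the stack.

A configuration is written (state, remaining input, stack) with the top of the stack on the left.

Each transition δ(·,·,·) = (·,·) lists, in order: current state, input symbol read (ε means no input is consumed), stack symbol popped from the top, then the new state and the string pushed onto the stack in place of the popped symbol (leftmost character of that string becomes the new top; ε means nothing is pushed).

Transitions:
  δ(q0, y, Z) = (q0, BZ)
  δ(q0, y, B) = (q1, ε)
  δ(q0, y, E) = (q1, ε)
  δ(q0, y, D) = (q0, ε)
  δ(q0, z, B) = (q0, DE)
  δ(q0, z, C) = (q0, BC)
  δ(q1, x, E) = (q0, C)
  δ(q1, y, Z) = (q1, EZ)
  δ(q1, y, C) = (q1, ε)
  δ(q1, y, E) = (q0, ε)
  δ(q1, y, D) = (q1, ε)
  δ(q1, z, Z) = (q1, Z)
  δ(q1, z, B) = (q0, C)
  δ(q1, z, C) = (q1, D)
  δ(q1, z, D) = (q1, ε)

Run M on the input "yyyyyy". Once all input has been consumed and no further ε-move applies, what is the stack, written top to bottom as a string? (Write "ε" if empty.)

(q0, yyyyyy, Z)
  read y, top Z: go to q0, push BZ → (q0, yyyyy, BZ)
  read y, top B: go to q1, push ε → (q1, yyyy, Z)
  read y, top Z: go to q1, push EZ → (q1, yyy, EZ)
  read y, top E: go to q0, push ε → (q0, yy, Z)
  read y, top Z: go to q0, push BZ → (q0, y, BZ)
  read y, top B: go to q1, push ε → (q1, ε, Z)
All input consumed in state q1 with stack Z.

Z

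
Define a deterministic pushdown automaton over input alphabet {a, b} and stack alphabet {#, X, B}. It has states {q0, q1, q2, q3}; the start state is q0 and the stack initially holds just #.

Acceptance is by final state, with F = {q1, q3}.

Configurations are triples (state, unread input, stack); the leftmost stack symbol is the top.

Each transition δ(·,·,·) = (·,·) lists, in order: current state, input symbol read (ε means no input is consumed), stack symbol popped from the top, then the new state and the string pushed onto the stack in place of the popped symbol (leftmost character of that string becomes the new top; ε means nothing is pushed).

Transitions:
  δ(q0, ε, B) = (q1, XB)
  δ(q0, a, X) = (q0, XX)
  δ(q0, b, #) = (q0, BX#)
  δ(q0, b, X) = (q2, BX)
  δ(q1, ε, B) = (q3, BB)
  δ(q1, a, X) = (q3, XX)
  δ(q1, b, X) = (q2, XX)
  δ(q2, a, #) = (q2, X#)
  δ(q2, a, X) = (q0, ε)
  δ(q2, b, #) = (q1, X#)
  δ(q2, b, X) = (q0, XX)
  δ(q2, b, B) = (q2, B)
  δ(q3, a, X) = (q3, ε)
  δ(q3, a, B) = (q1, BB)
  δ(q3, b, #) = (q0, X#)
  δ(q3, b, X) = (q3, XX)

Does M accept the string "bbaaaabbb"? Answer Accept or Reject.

(q0, bbaaaabbb, #)
  read b, top #: go to q0, push BX# → (q0, baaaabbb, BX#)
  ε-move, top B: go to q1, push XB → (q1, baaaabbb, XBX#)
  read b, top X: go to q2, push XX → (q2, aaaabbb, XXBX#)
  read a, top X: go to q0, push ε → (q0, aaabbb, XBX#)
  read a, top X: go to q0, push XX → (q0, aabbb, XXBX#)
  read a, top X: go to q0, push XX → (q0, abbb, XXXBX#)
  read a, top X: go to q0, push XX → (q0, bbb, XXXXBX#)
  read b, top X: go to q2, push BX → (q2, bb, BXXXXBX#)
  read b, top B: go to q2, push B → (q2, b, BXXXXBX#)
  read b, top B: go to q2, push B → (q2, ε, BXXXXBX#)
All input consumed; state q2 ∉ F and no further ε-move applies.

Reject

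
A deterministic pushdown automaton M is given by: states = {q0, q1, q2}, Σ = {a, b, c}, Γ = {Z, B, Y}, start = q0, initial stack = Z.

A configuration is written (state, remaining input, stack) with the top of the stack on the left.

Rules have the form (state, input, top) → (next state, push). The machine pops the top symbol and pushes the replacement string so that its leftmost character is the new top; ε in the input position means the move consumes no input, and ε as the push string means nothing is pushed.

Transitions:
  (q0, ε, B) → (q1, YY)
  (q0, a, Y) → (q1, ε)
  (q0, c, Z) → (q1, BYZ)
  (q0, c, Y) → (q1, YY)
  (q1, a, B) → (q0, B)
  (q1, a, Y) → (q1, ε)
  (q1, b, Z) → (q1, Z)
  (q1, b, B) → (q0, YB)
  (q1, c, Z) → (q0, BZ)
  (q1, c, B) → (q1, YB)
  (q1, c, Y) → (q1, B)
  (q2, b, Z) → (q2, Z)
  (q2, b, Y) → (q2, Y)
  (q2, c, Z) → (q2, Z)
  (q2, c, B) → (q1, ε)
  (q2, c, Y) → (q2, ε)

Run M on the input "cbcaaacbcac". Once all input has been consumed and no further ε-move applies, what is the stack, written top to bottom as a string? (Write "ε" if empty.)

(q0, cbcaaacbcac, Z)
  read c, top Z: go to q1, push BYZ → (q1, bcaaacbcac, BYZ)
  read b, top B: go to q0, push YB → (q0, caaacbcac, YBYZ)
  read c, top Y: go to q1, push YY → (q1, aaacbcac, YYBYZ)
  read a, top Y: go to q1, push ε → (q1, aacbcac, YBYZ)
  read a, top Y: go to q1, push ε → (q1, acbcac, BYZ)
  read a, top B: go to q0, push B → (q0, cbcac, BYZ)
  ε-move, top B: go to q1, push YY → (q1, cbcac, YYYZ)
  read c, top Y: go to q1, push B → (q1, bcac, BYYZ)
  read b, top B: go to q0, push YB → (q0, cac, YBYYZ)
  read c, top Y: go to q1, push YY → (q1, ac, YYBYYZ)
  read a, top Y: go to q1, push ε → (q1, c, YBYYZ)
  read c, top Y: go to q1, push B → (q1, ε, BBYYZ)
All input consumed in state q1 with stack BBYYZ.

BBYYZ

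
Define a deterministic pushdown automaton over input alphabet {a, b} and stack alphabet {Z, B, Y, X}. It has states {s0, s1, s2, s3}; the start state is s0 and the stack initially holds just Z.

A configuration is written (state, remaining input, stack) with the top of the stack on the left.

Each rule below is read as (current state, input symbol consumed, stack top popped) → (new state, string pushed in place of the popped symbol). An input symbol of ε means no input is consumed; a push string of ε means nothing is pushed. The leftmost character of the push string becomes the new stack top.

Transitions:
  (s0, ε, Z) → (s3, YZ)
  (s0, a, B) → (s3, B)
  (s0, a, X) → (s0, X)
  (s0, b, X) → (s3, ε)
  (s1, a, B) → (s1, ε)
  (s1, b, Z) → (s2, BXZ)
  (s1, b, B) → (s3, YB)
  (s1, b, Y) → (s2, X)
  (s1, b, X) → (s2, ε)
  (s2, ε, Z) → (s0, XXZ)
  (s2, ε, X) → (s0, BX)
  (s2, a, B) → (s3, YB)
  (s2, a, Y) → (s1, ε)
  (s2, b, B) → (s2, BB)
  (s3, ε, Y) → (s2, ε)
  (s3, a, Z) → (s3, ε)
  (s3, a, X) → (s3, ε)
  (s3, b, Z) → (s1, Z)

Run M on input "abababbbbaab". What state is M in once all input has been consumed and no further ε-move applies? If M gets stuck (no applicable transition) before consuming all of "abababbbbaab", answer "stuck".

(s0, abababbbbaab, Z)
  ε-move, top Z: go to s3, push YZ → (s3, abababbbbaab, YZ)
  ε-move, top Y: go to s2, push ε → (s2, abababbbbaab, Z)
  ε-move, top Z: go to s0, push XXZ → (s0, abababbbbaab, XXZ)
  read a, top X: go to s0, push X → (s0, bababbbbaab, XXZ)
  read b, top X: go to s3, push ε → (s3, ababbbbaab, XZ)
  read a, top X: go to s3, push ε → (s3, babbbbaab, Z)
  read b, top Z: go to s1, push Z → (s1, abbbbaab, Z)
No transition for (s1, a, top Z); M blocks with input abbbbaab remaining.

stuck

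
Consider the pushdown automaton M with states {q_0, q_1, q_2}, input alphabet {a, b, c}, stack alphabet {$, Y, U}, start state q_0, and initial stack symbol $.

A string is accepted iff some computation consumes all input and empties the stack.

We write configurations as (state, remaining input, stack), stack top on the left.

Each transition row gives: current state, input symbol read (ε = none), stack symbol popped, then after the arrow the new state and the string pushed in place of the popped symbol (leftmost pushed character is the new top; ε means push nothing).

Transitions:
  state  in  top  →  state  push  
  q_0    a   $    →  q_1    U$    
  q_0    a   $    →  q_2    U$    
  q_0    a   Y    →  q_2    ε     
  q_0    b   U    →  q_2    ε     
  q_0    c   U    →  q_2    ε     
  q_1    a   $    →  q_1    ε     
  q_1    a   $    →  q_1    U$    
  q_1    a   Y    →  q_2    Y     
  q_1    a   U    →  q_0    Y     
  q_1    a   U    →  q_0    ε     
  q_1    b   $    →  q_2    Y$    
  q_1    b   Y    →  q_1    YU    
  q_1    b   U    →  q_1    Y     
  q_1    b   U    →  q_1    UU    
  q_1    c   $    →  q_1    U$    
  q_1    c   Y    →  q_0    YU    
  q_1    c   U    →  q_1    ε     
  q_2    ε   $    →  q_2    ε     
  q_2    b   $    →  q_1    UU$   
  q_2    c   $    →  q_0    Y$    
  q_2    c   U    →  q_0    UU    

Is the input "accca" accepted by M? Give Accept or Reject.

One accepting computation: (q_0, accca, $) ⊢ (q_1, ccca, U$) ⊢ (q_1, cca, $) ⊢ (q_1, ca, U$) ⊢ (q_1, a, $) ⊢ (q_1, ε, ε)
All input consumed and the stack is empty.

Accept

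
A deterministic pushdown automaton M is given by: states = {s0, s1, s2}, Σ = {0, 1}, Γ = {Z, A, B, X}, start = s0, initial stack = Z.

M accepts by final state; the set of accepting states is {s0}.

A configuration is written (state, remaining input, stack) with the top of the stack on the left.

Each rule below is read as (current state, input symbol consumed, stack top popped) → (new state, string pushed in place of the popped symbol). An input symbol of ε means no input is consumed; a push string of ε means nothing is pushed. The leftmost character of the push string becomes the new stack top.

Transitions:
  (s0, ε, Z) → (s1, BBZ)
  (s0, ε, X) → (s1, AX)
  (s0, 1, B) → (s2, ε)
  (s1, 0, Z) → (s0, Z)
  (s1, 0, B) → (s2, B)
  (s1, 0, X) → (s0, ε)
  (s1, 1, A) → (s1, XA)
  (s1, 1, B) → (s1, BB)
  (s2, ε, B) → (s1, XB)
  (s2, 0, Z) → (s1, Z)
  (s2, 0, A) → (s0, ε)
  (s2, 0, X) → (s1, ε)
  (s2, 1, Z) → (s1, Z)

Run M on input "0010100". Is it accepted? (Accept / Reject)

Accept

(s0, 0010100, Z)
  ε-move, top Z: go to s1, push BBZ → (s1, 0010100, BBZ)
  read 0, top B: go to s2, push B → (s2, 010100, BBZ)
  ε-move, top B: go to s1, push XB → (s1, 010100, XBBZ)
  read 0, top X: go to s0, push ε → (s0, 10100, BBZ)
  read 1, top B: go to s2, push ε → (s2, 0100, BZ)
  ε-move, top B: go to s1, push XB → (s1, 0100, XBZ)
  read 0, top X: go to s0, push ε → (s0, 100, BZ)
  read 1, top B: go to s2, push ε → (s2, 00, Z)
  read 0, top Z: go to s1, push Z → (s1, 0, Z)
  read 0, top Z: go to s0, push Z → (s0, ε, Z)
All input consumed; state s0 ∈ F.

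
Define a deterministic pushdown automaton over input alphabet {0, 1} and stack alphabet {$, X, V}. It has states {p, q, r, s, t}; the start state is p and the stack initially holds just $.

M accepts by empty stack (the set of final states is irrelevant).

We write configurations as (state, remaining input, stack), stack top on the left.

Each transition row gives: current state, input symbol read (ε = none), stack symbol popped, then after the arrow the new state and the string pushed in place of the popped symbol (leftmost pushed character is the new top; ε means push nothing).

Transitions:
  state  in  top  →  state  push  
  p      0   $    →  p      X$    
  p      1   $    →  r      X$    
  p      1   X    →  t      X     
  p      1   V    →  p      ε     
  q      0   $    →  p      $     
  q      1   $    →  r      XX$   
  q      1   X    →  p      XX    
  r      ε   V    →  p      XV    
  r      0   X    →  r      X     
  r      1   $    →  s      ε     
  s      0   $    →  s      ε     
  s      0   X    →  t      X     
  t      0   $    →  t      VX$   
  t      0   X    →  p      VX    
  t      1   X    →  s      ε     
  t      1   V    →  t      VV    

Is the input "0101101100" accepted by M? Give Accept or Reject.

Reject

(p, 0101101100, $)
  read 0, top $: go to p, push X$ → (p, 101101100, X$)
  read 1, top X: go to t, push X → (t, 01101100, X$)
  read 0, top X: go to p, push VX → (p, 1101100, VX$)
  read 1, top V: go to p, push ε → (p, 101100, X$)
  read 1, top X: go to t, push X → (t, 01100, X$)
  read 0, top X: go to p, push VX → (p, 1100, VX$)
  read 1, top V: go to p, push ε → (p, 100, X$)
  read 1, top X: go to t, push X → (t, 00, X$)
  read 0, top X: go to p, push VX → (p, 0, VX$)
No transition applies at (p, 0, VX$); input not fully consumed.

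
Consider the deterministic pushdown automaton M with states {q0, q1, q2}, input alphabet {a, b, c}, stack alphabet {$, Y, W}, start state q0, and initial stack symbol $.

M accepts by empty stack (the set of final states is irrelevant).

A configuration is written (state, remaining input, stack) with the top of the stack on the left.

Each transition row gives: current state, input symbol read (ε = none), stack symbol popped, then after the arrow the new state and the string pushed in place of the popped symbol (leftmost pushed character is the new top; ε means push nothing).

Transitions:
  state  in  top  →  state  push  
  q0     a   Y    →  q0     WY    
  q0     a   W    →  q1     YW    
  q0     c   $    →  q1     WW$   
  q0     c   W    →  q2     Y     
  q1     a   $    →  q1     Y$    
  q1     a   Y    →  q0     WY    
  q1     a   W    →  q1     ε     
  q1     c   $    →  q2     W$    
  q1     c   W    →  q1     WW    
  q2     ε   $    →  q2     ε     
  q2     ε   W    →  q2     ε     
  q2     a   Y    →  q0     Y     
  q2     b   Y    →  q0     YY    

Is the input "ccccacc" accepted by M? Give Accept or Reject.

(q0, ccccacc, $)
  read c, top $: go to q1, push WW$ → (q1, cccacc, WW$)
  read c, top W: go to q1, push WW → (q1, ccacc, WWW$)
  read c, top W: go to q1, push WW → (q1, cacc, WWWW$)
  read c, top W: go to q1, push WW → (q1, acc, WWWWW$)
  read a, top W: go to q1, push ε → (q1, cc, WWWW$)
  read c, top W: go to q1, push WW → (q1, c, WWWWW$)
  read c, top W: go to q1, push WW → (q1, ε, WWWWWW$)
All input consumed; stack is WWWWWW$, not empty, and no further ε-move applies.

Reject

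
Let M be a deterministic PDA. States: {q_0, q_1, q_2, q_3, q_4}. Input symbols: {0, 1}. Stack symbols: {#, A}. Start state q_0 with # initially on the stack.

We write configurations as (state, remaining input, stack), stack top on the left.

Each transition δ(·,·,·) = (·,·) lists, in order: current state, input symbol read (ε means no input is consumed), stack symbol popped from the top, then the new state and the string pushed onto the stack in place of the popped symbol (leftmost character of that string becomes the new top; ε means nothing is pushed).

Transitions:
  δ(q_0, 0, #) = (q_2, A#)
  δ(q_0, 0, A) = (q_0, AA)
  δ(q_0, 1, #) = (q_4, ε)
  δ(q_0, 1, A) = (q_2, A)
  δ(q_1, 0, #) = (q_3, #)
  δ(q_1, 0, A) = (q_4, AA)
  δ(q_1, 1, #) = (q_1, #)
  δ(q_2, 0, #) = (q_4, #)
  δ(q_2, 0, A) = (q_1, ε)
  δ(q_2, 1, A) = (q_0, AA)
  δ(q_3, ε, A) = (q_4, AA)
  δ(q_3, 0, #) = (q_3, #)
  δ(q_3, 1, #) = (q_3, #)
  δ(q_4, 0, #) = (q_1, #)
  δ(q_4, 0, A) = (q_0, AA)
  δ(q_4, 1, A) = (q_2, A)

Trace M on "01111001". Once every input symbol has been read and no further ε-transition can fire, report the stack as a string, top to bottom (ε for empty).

(q_0, 01111001, #)
  read 0, top #: go to q_2, push A# → (q_2, 1111001, A#)
  read 1, top A: go to q_0, push AA → (q_0, 111001, AA#)
  read 1, top A: go to q_2, push A → (q_2, 11001, AA#)
  read 1, top A: go to q_0, push AA → (q_0, 1001, AAA#)
  read 1, top A: go to q_2, push A → (q_2, 001, AAA#)
  read 0, top A: go to q_1, push ε → (q_1, 01, AA#)
  read 0, top A: go to q_4, push AA → (q_4, 1, AAA#)
  read 1, top A: go to q_2, push A → (q_2, ε, AAA#)
All input consumed in state q_2 with stack AAA#.

AAA#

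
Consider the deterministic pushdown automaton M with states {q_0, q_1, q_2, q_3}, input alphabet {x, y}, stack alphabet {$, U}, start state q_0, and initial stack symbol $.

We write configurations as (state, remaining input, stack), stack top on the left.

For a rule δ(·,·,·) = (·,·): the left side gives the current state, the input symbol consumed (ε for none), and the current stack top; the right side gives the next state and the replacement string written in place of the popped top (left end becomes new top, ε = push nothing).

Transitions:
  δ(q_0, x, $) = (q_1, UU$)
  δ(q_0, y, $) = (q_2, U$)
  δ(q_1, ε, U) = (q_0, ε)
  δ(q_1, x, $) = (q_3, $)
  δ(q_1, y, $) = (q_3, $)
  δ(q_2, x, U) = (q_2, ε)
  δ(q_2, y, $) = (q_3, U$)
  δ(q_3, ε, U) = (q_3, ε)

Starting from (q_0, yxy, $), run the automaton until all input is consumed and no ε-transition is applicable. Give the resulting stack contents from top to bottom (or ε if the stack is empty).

(q_0, yxy, $)
  read y, top $: go to q_2, push U$ → (q_2, xy, U$)
  read x, top U: go to q_2, push ε → (q_2, y, $)
  read y, top $: go to q_3, push U$ → (q_3, ε, U$)
  ε-move, top U: go to q_3, push ε → (q_3, ε, $)
All input consumed in state q_3 with stack $.

$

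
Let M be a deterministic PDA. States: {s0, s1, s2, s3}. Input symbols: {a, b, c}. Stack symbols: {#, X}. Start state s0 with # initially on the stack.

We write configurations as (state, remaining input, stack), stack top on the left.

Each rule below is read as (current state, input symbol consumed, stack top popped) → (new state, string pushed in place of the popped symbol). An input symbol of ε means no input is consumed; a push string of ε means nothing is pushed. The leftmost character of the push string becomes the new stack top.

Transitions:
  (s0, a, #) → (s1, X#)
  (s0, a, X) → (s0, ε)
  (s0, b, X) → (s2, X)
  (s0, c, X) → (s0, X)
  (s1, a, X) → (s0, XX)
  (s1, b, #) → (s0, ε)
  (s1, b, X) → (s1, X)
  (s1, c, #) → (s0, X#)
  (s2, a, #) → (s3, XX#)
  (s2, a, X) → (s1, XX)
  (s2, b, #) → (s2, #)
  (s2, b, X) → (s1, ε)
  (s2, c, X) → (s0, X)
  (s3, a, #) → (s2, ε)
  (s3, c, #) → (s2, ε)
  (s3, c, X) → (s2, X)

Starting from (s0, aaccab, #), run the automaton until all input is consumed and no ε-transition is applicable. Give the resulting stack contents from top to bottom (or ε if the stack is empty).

X#

(s0, aaccab, #)
  read a, top #: go to s1, push X# → (s1, accab, X#)
  read a, top X: go to s0, push XX → (s0, ccab, XX#)
  read c, top X: go to s0, push X → (s0, cab, XX#)
  read c, top X: go to s0, push X → (s0, ab, XX#)
  read a, top X: go to s0, push ε → (s0, b, X#)
  read b, top X: go to s2, push X → (s2, ε, X#)
All input consumed in state s2 with stack X#.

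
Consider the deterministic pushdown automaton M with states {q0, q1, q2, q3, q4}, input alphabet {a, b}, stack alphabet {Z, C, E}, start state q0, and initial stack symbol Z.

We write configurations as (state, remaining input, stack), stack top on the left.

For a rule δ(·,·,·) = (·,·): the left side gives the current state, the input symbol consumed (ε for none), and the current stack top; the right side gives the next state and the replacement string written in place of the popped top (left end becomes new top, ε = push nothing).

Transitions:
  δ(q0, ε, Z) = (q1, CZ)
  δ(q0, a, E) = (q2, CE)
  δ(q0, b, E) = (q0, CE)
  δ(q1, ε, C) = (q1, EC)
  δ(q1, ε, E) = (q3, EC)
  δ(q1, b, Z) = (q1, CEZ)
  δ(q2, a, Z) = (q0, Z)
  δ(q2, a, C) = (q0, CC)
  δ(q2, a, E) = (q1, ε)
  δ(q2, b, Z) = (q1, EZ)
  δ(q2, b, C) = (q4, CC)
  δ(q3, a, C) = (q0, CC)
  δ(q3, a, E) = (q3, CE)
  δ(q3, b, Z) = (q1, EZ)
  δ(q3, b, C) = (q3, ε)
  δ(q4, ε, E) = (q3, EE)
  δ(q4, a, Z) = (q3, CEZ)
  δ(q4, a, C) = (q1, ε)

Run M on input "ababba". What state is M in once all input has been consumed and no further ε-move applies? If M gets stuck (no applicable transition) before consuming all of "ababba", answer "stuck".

stuck

(q0, ababba, Z)
  ε-move, top Z: go to q1, push CZ → (q1, ababba, CZ)
  ε-move, top C: go to q1, push EC → (q1, ababba, ECZ)
  ε-move, top E: go to q3, push EC → (q3, ababba, ECCZ)
  read a, top E: go to q3, push CE → (q3, babba, CECCZ)
  read b, top C: go to q3, push ε → (q3, abba, ECCZ)
  read a, top E: go to q3, push CE → (q3, bba, CECCZ)
  read b, top C: go to q3, push ε → (q3, ba, ECCZ)
No transition for (q3, b, top E); M blocks with input ba remaining.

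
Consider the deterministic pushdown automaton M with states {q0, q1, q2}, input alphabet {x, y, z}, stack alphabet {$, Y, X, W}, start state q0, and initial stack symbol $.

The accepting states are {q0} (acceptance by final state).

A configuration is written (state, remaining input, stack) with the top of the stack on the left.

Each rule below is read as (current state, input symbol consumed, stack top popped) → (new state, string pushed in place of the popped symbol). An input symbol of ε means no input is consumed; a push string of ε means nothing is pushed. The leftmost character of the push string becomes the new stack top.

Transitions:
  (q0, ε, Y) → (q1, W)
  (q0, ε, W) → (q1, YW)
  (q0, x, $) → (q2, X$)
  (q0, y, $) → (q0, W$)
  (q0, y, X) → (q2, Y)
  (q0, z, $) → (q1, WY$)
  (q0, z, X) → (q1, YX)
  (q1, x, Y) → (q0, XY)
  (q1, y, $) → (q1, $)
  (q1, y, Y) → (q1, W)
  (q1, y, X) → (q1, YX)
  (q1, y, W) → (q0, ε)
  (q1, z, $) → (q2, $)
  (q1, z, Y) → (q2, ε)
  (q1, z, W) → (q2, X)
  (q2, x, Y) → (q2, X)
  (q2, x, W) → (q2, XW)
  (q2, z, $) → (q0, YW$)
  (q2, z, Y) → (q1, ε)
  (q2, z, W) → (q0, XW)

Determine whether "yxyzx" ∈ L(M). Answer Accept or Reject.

(q0, yxyzx, $)
  read y, top $: go to q0, push W$ → (q0, xyzx, W$)
  ε-move, top W: go to q1, push YW → (q1, xyzx, YW$)
  read x, top Y: go to q0, push XY → (q0, yzx, XYW$)
  read y, top X: go to q2, push Y → (q2, zx, YYW$)
  read z, top Y: go to q1, push ε → (q1, x, YW$)
  read x, top Y: go to q0, push XY → (q0, ε, XYW$)
All input consumed; state q0 ∈ F.

Accept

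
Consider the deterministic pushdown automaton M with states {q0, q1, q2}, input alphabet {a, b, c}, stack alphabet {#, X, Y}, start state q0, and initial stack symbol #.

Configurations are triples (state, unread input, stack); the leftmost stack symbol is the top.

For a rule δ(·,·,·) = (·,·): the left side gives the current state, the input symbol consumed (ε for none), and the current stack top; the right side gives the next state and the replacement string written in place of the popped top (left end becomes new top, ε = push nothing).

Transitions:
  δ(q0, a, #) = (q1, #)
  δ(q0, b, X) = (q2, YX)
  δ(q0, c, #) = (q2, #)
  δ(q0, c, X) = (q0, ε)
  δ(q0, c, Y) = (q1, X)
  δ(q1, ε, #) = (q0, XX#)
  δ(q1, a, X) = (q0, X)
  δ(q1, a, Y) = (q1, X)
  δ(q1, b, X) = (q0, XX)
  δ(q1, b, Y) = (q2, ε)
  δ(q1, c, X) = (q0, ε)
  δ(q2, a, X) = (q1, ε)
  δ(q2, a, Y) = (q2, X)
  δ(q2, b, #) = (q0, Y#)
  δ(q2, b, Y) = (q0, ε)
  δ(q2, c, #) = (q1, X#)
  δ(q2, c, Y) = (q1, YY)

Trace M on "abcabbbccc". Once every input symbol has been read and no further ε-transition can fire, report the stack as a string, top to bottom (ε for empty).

XXX#

(q0, abcabbbccc, #) ⊢ (q1, bcabbbccc, #) ⊢ (q0, bcabbbccc, XX#) ⊢ (q2, cabbbccc, YXX#) ⊢ (q1, abbbccc, YYXX#) ⊢ (q1, bbbccc, XYXX#) ⊢ (q0, bbccc, XXYXX#) ⊢ (q2, bccc, YXXYXX#) ⊢ (q0, ccc, XXYXX#) ⊢ (q0, cc, XYXX#) ⊢ (q0, c, YXX#) ⊢ (q1, ε, XXX#)
All input consumed in state q1 with stack XXX#.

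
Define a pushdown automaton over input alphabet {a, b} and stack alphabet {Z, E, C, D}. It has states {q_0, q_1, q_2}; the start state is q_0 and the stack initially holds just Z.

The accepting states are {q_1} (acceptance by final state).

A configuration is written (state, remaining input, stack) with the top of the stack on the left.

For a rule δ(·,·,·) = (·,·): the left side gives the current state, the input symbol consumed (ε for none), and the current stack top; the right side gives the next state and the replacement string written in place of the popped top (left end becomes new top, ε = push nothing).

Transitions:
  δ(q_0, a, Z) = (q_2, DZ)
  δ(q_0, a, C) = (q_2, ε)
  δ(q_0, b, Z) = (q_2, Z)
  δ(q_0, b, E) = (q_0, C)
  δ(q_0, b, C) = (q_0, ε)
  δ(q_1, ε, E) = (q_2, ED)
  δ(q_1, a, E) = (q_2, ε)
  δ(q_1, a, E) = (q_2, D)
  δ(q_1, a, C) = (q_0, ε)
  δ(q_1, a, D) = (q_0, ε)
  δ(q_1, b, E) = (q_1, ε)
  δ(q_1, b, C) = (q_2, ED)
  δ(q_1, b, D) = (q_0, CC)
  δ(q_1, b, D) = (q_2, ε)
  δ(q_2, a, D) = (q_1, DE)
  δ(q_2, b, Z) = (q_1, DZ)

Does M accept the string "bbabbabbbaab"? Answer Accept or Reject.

No computation consumes all input and reaches a final state.

Reject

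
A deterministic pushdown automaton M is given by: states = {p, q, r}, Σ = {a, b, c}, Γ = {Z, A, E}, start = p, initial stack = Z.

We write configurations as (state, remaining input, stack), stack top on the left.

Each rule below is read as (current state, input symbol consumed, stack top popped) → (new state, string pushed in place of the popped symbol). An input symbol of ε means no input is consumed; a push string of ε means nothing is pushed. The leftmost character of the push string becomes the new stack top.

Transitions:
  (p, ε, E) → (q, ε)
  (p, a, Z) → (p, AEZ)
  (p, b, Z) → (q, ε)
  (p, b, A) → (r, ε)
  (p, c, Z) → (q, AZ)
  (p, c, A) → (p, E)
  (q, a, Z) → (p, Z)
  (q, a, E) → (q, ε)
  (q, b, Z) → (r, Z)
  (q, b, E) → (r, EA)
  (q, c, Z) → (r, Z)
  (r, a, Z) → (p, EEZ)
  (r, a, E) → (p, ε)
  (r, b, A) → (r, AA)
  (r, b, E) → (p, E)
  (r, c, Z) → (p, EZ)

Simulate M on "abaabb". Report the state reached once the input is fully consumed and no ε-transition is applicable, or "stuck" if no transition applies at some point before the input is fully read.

q

(p, abaabb, Z)
  read a, top Z: go to p, push AEZ → (p, baabb, AEZ)
  read b, top A: go to r, push ε → (r, aabb, EZ)
  read a, top E: go to p, push ε → (p, abb, Z)
  read a, top Z: go to p, push AEZ → (p, bb, AEZ)
  read b, top A: go to r, push ε → (r, b, EZ)
  read b, top E: go to p, push E → (p, ε, EZ)
  ε-move, top E: go to q, push ε → (q, ε, Z)
All input consumed; M is in state q.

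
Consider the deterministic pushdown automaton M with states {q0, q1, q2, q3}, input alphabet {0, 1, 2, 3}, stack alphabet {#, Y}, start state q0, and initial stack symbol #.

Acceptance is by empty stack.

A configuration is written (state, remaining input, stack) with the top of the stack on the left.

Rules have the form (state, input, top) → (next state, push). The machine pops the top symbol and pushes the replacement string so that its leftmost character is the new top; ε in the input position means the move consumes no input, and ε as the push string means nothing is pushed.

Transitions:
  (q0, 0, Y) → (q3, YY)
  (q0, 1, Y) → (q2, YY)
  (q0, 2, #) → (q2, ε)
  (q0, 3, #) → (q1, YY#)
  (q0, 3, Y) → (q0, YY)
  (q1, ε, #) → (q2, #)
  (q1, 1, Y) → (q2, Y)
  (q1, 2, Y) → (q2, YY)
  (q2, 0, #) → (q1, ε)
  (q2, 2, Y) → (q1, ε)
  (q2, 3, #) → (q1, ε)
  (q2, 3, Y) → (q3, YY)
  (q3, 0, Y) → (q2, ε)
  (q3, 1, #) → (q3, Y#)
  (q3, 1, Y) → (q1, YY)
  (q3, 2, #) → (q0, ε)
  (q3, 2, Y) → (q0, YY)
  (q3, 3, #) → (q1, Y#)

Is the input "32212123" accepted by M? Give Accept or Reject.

Accept

(q0, 32212123, #)
  read 3, top #: go to q1, push YY# → (q1, 2212123, YY#)
  read 2, top Y: go to q2, push YY → (q2, 212123, YYY#)
  read 2, top Y: go to q1, push ε → (q1, 12123, YY#)
  read 1, top Y: go to q2, push Y → (q2, 2123, YY#)
  read 2, top Y: go to q1, push ε → (q1, 123, Y#)
  read 1, top Y: go to q2, push Y → (q2, 23, Y#)
  read 2, top Y: go to q1, push ε → (q1, 3, #)
  ε-move, top #: go to q2, push # → (q2, 3, #)
  read 3, top #: go to q1, push ε → (q1, ε, ε)
All input consumed and the stack is empty.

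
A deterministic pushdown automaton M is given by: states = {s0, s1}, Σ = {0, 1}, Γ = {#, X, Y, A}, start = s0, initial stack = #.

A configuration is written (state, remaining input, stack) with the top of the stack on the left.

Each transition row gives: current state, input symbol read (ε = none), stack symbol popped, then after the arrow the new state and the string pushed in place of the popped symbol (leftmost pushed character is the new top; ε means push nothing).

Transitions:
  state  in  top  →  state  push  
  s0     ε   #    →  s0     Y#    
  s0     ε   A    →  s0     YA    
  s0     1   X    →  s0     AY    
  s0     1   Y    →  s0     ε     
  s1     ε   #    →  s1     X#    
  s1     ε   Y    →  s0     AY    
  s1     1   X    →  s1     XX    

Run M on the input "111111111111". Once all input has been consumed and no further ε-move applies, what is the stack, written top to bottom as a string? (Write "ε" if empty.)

Y#

(s0, 111111111111, #)
  ε-move, top #: go to s0, push Y# → (s0, 111111111111, Y#)
  read 1, top Y: go to s0, push ε → (s0, 11111111111, #)
  ε-move, top #: go to s0, push Y# → (s0, 11111111111, Y#)
  read 1, top Y: go to s0, push ε → (s0, 1111111111, #)
  ε-move, top #: go to s0, push Y# → (s0, 1111111111, Y#)
  read 1, top Y: go to s0, push ε → (s0, 111111111, #)
  ε-move, top #: go to s0, push Y# → (s0, 111111111, Y#)
  read 1, top Y: go to s0, push ε → (s0, 11111111, #)
  ε-move, top #: go to s0, push Y# → (s0, 11111111, Y#)
  read 1, top Y: go to s0, push ε → (s0, 1111111, #)
  ε-move, top #: go to s0, push Y# → (s0, 1111111, Y#)
  read 1, top Y: go to s0, push ε → (s0, 111111, #)
  ε-move, top #: go to s0, push Y# → (s0, 111111, Y#)
  read 1, top Y: go to s0, push ε → (s0, 11111, #)
  ε-move, top #: go to s0, push Y# → (s0, 11111, Y#)
  read 1, top Y: go to s0, push ε → (s0, 1111, #)
  ε-move, top #: go to s0, push Y# → (s0, 1111, Y#)
  read 1, top Y: go to s0, push ε → (s0, 111, #)
  ε-move, top #: go to s0, push Y# → (s0, 111, Y#)
  read 1, top Y: go to s0, push ε → (s0, 11, #)
  ε-move, top #: go to s0, push Y# → (s0, 11, Y#)
  read 1, top Y: go to s0, push ε → (s0, 1, #)
  ε-move, top #: go to s0, push Y# → (s0, 1, Y#)
  read 1, top Y: go to s0, push ε → (s0, ε, #)
  ε-move, top #: go to s0, push Y# → (s0, ε, Y#)
All input consumed in state s0 with stack Y#.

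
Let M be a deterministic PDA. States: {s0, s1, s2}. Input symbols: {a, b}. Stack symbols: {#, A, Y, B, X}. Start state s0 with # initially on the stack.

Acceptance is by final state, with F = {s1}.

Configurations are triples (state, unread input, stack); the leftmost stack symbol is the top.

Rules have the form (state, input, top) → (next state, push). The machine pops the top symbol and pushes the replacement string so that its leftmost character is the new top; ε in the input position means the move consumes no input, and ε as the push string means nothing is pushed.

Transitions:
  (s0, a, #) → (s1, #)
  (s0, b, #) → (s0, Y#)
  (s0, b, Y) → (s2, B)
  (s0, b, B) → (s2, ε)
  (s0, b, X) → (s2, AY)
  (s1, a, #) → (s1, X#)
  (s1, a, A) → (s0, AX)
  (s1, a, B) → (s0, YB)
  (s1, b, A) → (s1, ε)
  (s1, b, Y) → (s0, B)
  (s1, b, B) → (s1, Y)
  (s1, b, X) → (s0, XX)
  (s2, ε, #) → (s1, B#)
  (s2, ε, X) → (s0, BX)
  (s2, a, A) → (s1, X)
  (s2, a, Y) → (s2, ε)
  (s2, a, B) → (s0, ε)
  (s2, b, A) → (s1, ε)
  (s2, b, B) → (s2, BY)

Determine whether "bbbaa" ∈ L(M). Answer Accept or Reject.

(s0, bbbaa, #)
  read b, top #: go to s0, push Y# → (s0, bbaa, Y#)
  read b, top Y: go to s2, push B → (s2, baa, B#)
  read b, top B: go to s2, push BY → (s2, aa, BY#)
  read a, top B: go to s0, push ε → (s0, a, Y#)
No transition applies at (s0, a, Y#); input not fully consumed.

Reject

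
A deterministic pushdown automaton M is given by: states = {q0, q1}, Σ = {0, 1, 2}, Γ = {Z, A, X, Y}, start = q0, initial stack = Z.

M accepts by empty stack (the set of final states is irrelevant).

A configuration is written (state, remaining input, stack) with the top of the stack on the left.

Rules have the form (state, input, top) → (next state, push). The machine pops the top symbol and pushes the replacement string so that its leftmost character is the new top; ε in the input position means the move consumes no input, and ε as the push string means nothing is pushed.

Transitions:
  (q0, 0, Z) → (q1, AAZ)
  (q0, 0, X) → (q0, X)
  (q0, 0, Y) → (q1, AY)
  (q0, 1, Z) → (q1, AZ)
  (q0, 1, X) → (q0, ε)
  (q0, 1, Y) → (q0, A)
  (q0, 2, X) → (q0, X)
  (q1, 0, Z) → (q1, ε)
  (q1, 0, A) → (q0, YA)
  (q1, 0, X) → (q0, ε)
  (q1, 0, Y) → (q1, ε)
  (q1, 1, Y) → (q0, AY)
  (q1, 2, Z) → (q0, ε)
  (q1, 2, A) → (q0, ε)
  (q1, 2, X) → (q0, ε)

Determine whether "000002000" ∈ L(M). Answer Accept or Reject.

(q0, 000002000, Z)
  read 0, top Z: go to q1, push AAZ → (q1, 00002000, AAZ)
  read 0, top A: go to q0, push YA → (q0, 0002000, YAAZ)
  read 0, top Y: go to q1, push AY → (q1, 002000, AYAAZ)
  read 0, top A: go to q0, push YA → (q0, 02000, YAYAAZ)
  read 0, top Y: go to q1, push AY → (q1, 2000, AYAYAAZ)
  read 2, top A: go to q0, push ε → (q0, 000, YAYAAZ)
  read 0, top Y: go to q1, push AY → (q1, 00, AYAYAAZ)
  read 0, top A: go to q0, push YA → (q0, 0, YAYAYAAZ)
  read 0, top Y: go to q1, push AY → (q1, ε, AYAYAYAAZ)
All input consumed; stack is AYAYAYAAZ, not empty, and no further ε-move applies.

Reject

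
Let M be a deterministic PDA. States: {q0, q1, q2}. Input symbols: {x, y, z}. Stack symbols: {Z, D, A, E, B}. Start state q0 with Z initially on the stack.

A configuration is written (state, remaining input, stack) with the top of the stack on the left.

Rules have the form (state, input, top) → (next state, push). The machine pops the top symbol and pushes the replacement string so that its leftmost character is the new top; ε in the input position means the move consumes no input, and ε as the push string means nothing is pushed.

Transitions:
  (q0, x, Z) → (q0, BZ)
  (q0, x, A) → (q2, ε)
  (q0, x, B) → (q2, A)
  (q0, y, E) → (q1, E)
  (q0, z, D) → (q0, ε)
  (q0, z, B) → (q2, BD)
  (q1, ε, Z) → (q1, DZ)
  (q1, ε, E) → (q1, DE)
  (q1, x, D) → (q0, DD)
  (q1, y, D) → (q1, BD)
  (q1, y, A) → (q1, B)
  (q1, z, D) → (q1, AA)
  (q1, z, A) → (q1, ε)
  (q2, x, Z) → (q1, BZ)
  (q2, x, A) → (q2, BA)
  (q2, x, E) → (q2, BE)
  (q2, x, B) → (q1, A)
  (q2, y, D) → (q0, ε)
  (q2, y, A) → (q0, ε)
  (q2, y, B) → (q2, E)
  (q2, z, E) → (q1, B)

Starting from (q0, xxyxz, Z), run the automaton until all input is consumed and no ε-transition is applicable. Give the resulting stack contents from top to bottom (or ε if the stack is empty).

BDZ

(q0, xxyxz, Z)
  read x, top Z: go to q0, push BZ → (q0, xyxz, BZ)
  read x, top B: go to q2, push A → (q2, yxz, AZ)
  read y, top A: go to q0, push ε → (q0, xz, Z)
  read x, top Z: go to q0, push BZ → (q0, z, BZ)
  read z, top B: go to q2, push BD → (q2, ε, BDZ)
All input consumed in state q2 with stack BDZ.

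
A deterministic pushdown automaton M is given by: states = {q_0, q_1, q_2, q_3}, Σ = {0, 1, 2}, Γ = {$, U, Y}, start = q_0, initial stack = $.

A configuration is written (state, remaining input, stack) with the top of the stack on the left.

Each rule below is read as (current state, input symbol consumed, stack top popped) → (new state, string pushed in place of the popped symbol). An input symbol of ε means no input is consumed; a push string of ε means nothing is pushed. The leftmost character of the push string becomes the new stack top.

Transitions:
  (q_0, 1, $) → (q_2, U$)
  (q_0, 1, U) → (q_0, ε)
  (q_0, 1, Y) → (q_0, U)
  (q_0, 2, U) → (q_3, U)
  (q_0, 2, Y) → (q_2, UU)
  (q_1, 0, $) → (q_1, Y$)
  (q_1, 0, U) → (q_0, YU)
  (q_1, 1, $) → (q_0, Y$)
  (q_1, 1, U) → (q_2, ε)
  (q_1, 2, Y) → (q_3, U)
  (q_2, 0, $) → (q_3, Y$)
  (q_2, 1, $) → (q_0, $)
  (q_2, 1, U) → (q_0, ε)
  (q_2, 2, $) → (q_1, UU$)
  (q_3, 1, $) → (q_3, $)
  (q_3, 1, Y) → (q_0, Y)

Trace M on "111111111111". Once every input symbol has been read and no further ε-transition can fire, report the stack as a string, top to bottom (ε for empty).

(q_0, 111111111111, $)
  read 1, top $: go to q_2, push U$ → (q_2, 11111111111, U$)
  read 1, top U: go to q_0, push ε → (q_0, 1111111111, $)
  read 1, top $: go to q_2, push U$ → (q_2, 111111111, U$)
  read 1, top U: go to q_0, push ε → (q_0, 11111111, $)
  read 1, top $: go to q_2, push U$ → (q_2, 1111111, U$)
  read 1, top U: go to q_0, push ε → (q_0, 111111, $)
  read 1, top $: go to q_2, push U$ → (q_2, 11111, U$)
  read 1, top U: go to q_0, push ε → (q_0, 1111, $)
  read 1, top $: go to q_2, push U$ → (q_2, 111, U$)
  read 1, top U: go to q_0, push ε → (q_0, 11, $)
  read 1, top $: go to q_2, push U$ → (q_2, 1, U$)
  read 1, top U: go to q_0, push ε → (q_0, ε, $)
All input consumed in state q_0 with stack $.

$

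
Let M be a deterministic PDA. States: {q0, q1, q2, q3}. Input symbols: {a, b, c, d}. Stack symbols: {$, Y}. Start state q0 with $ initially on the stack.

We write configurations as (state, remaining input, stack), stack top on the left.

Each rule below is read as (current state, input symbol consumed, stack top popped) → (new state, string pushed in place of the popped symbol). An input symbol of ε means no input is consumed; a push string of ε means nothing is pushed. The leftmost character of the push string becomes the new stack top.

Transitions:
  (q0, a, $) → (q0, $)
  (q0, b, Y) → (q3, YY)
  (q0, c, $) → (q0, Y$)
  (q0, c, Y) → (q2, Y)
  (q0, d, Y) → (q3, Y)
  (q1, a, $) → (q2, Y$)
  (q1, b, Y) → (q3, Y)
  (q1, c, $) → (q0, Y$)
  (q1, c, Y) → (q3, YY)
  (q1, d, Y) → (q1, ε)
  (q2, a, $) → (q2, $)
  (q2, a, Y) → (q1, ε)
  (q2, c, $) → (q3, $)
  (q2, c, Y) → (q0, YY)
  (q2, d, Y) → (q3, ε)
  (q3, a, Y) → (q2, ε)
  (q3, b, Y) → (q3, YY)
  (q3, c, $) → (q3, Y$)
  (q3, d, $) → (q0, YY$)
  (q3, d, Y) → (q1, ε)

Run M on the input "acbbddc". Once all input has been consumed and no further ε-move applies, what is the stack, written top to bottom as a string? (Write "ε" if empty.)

YY$

(q0, acbbddc, $) ⊢ (q0, cbbddc, $) ⊢ (q0, bbddc, Y$) ⊢ (q3, bddc, YY$) ⊢ (q3, ddc, YYY$) ⊢ (q1, dc, YY$) ⊢ (q1, c, Y$) ⊢ (q3, ε, YY$)
All input consumed in state q3 with stack YY$.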